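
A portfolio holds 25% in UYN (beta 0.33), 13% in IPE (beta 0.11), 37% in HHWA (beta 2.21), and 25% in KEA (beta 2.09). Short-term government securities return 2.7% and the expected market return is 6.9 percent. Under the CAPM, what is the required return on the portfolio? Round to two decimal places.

β_P = Σ w_i β_i = 0.25×0.33 + 0.13×0.11 + 0.37×2.21 + 0.25×2.09 = 1.4370
MRP = 6.9% − 2.7% = 4.20%
E(R_P) = R_f + β_P × MRP = 2.7% + 1.4370 × 4.2% = 8.74%

8.74%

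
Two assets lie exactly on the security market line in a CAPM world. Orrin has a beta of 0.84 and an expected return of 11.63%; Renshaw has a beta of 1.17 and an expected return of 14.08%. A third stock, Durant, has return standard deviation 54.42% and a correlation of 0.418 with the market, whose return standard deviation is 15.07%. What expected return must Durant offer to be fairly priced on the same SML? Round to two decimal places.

MRP = (14.08% − 11.63%) / (1.17 − 0.84) = 7.4242%
R_f = 11.63% − 0.84 × 7.4242% = 5.3937%
β_Durant = ρ·σ_i/σ_m = 0.418 × 54.42 / 15.07 = 1.5095
E(R_Durant) = R_f + β × MRP = 5.3937% + 1.5095 × 7.4242% = 16.60%

16.60%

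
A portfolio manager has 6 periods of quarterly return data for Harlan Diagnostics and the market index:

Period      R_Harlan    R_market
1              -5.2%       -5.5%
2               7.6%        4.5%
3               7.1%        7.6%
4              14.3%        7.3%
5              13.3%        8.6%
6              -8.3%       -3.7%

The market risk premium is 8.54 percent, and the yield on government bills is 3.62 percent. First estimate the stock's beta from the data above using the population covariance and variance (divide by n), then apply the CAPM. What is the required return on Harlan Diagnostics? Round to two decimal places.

Mean R_i = (-5.2 + 7.6 + 7.1 + 14.3 + 13.3 − 8.3) / 6 = 4.8000%
Mean R_m = (-5.5 + 4.5 + 7.6 + 7.3 + 8.6 − 3.7) / 6 = 3.1333%
Σ(R_i − R̄_i)(R_m − R̄_m) = 276.0000  ⇒  Cov = 276.0000 / 6 = 46.0000
Σ(R_m − R̄_m)² = 190.2933  ⇒  Var(R_m) = 190.2933 / 6 = 31.7156
β = Cov / Var(R_m) = 46.0000 / 31.7156 = 1.4504
E(R) = R_f + β × MRP = 3.62% + 1.4504 × 8.54% = 16.01%

16.01%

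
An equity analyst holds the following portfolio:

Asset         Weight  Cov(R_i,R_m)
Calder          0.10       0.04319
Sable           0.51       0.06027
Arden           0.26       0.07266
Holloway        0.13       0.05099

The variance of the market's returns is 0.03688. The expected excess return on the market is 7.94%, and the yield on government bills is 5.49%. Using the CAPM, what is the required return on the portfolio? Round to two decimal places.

β_Calder = 0.04319 / 0.03688 = 1.1711
β_Sable = 0.06027 / 0.03688 = 1.6342
β_Arden = 0.07266 / 0.03688 = 1.9702
β_Holloway = 0.05099 / 0.03688 = 1.3826
β_P = Σ w_i β_i = 0.10×1.1711 + 0.51×1.6342 + 0.26×1.9702 + 0.13×1.3826 = 1.6425
E(R_P) = R_f + β_P × MRP = 5.49% + 1.6425 × 7.94% = 18.53%

18.53%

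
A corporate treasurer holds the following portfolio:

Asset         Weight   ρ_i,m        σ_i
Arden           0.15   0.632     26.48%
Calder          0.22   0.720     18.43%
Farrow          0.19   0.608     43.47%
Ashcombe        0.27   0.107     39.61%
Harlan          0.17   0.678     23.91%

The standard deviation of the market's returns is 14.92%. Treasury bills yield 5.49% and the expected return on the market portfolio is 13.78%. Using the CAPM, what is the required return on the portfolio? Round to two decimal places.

β_Arden = 0.632 × 26.48% / 14.92% = 1.1217
β_Calder = 0.720 × 18.43% / 14.92% = 0.8894
β_Farrow = 0.608 × 43.47% / 14.92% = 1.7714
β_Ashcombe = 0.107 × 39.61% / 14.92% = 0.2841
β_Harlan = 0.678 × 23.91% / 14.92% = 1.0865
β_P = Σ w_i β_i = 0.15×1.1217 + 0.22×0.8894 + 0.19×1.7714 + 0.27×0.2841 + 0.17×1.0865 = 0.9619
MRP = 13.78% − 5.49% = 8.29%
E(R_P) = R_f + β_P × MRP = 5.49% + 0.9619 × 8.29% = 13.46%

13.46%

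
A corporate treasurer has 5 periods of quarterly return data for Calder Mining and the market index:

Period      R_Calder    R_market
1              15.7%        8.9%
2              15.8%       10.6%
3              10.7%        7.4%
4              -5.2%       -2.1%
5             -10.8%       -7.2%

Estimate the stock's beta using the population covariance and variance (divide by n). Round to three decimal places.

1.591

Mean R_i = (15.7 + 15.8 + 10.7 − 5.2 − 10.8) / 5 = 5.2400%
Mean R_m = (8.9 + 10.6 + 7.4 − 2.1 − 7.2) / 5 = 3.5200%
Σ(R_i − R̄_i)(R_m − R̄_m) = 382.8460  ⇒  Cov = 382.8460 / 5 = 76.5692
Σ(R_m − R̄_m)² = 240.6280  ⇒  Var(R_m) = 240.6280 / 5 = 48.1256
β = Cov / Var(R_m) = 76.5692 / 48.1256 = 1.5910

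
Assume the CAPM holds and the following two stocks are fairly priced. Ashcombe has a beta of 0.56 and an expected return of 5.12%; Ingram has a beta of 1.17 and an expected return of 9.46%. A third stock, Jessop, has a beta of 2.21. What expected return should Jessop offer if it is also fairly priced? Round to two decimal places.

16.86%

MRP (SML slope) = (9.46% − 5.12%) / (1.17 − 0.56) = 4.34% / 0.61 = 7.1148%
R_f (intercept) = 5.12% − 0.56 × 7.1148% = 1.1357%
E(R_Jessop) = R_f + β × MRP = 1.1357% + 2.21 × 7.1148% = 16.86%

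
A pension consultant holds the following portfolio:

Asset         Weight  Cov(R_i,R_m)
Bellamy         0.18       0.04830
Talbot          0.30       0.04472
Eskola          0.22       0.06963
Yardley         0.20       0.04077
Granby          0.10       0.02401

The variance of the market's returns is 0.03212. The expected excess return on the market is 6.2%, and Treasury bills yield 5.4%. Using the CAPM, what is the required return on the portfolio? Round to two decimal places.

β_Bellamy = 0.04830 / 0.03212 = 1.5037
β_Talbot = 0.04472 / 0.03212 = 1.3923
β_Eskola = 0.06963 / 0.03212 = 2.1678
β_Yardley = 0.04077 / 0.03212 = 1.2693
β_Granby = 0.02401 / 0.03212 = 0.7475
β_P = Σ w_i β_i = 0.18×1.5037 + 0.30×1.3923 + 0.22×2.1678 + 0.20×1.2693 + 0.10×0.7475 = 1.4939
E(R_P) = R_f + β_P × MRP = 5.4% + 1.4939 × 6.2% = 14.66%

14.66%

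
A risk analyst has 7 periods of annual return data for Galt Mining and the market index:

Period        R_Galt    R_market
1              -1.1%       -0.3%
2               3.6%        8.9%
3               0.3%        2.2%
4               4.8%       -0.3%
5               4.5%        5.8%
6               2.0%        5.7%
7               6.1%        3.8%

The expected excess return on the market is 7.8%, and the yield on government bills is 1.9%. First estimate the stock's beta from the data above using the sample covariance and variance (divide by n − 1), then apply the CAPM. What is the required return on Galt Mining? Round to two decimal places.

Mean R_i = (-1.1 + 3.6 + 0.3 + 4.8 + 4.5 + 2.0 + 6.1) / 7 = 2.8857%
Mean R_m = (-0.3 + 8.9 + 2.2 − 0.3 + 5.8 + 5.7 + 3.8) / 7 = 3.6857%
Σ(R_i − R̄_i)(R_m − R̄_m) = 17.8186  ⇒  Cov = 17.8186 / 6 = 2.9698
Σ(R_m − R̄_m)² = 69.7086  ⇒  Var(R_m) = 69.7086 / 6 = 11.6181
β = Cov / Var(R_m) = 2.9698 / 11.6181 = 0.2556
E(R) = R_f + β × MRP = 1.9% + 0.2556 × 7.8% = 3.89%

3.89%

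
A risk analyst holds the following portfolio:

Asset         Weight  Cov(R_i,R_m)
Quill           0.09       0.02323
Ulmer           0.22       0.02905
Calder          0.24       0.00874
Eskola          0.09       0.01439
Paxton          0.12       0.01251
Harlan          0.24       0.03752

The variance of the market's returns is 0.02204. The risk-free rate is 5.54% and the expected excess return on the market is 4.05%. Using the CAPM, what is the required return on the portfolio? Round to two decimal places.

β_Quill = 0.02323 / 0.02204 = 1.0540
β_Ulmer = 0.02905 / 0.02204 = 1.3181
β_Calder = 0.00874 / 0.02204 = 0.3966
β_Eskola = 0.01439 / 0.02204 = 0.6529
β_Paxton = 0.01251 / 0.02204 = 0.5676
β_Harlan = 0.03752 / 0.02204 = 1.7024
β_P = Σ w_i β_i = 0.09×1.0540 + 0.22×1.3181 + 0.24×0.3966 + 0.09×0.6529 + 0.12×0.5676 + 0.24×1.7024 = 1.0155
E(R_P) = R_f + β_P × MRP = 5.54% + 1.0155 × 4.05% = 9.65%

9.65%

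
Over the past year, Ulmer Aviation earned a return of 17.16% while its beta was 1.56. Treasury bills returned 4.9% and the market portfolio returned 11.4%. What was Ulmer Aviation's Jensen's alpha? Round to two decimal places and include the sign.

Market excess return = 11.4% − 4.9% = 6.50%
CAPM benchmark = R_f + β(R_m − R_f) = 4.9% + 1.56 × 6.5% = 15.0400%
α = actual − benchmark = 17.16% − 15.0400% = +2.12%

+2.12%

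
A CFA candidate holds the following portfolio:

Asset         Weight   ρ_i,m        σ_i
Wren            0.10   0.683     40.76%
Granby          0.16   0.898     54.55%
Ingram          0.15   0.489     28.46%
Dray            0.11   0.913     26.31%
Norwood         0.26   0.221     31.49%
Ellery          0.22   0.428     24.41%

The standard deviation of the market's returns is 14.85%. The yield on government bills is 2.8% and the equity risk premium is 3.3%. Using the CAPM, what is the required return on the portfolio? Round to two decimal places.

β_Wren = 0.683 × 40.76% / 14.85% = 1.8747
β_Granby = 0.898 × 54.55% / 14.85% = 3.2987
β_Ingram = 0.489 × 28.46% / 14.85% = 0.9372
β_Dray = 0.913 × 26.31% / 14.85% = 1.6176
β_Norwood = 0.221 × 31.49% / 14.85% = 0.4686
β_Ellery = 0.428 × 24.41% / 14.85% = 0.7035
β_P = Σ w_i β_i = 0.10×1.8747 + 0.16×3.2987 + 0.15×0.9372 + 0.11×1.6176 + 0.26×0.4686 + 0.22×0.7035 = 1.3104
E(R_P) = R_f + β_P × MRP = 2.8% + 1.3104 × 3.3% = 7.12%

7.12%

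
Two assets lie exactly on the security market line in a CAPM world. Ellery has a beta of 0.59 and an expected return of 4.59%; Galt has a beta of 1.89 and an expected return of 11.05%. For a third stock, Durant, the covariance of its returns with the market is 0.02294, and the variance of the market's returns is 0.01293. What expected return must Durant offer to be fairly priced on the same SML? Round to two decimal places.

MRP = (11.05% − 4.59%) / (1.89 − 0.59) = 4.9692%
R_f = 4.59% − 0.59 × 4.9692% = 1.6582%
β_Durant = Cov / Var(R_m) = 0.02294 / 0.01293 = 1.7742
E(R_Durant) = R_f + β × MRP = 1.6582% + 1.7742 × 4.9692% = 10.47%

10.47%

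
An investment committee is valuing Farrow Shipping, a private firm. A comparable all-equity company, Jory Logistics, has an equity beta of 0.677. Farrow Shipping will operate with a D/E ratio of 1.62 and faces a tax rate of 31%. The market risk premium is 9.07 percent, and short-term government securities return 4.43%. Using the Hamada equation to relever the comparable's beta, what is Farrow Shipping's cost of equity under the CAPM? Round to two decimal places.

β_L = β_U × [1 + (1 − t)(D/E)] = 0.677 × [1 + (1 − 0.31) × 1.62]
    = 0.677 × [1 + 0.69 × 1.62] = 0.677 × 2.1178 = 1.4338
E(R) = R_f + β_L × MRP = 4.43% + 1.4338 × 9.07% = 17.43%

17.43%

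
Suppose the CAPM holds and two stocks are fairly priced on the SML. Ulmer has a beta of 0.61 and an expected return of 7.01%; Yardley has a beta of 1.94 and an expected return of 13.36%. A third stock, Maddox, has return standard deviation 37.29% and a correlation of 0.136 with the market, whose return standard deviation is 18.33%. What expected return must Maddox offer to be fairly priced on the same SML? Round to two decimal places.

5.42%

MRP = (13.36% − 7.01%) / (1.94 − 0.61) = 4.7744%
R_f = 7.01% − 0.61 × 4.7744% = 4.0976%
β_Maddox = ρ·σ_i/σ_m = 0.136 × 37.29 / 18.33 = 0.2767
E(R_Maddox) = R_f + β × MRP = 4.0976% + 0.2767 × 4.7744% = 5.42%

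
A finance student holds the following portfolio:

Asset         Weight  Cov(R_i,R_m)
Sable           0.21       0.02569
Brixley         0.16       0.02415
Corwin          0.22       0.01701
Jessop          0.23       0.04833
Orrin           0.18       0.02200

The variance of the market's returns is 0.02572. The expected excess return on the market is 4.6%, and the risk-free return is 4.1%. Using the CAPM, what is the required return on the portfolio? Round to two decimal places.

β_Sable = 0.02569 / 0.02572 = 0.9988
β_Brixley = 0.02415 / 0.02572 = 0.9390
β_Corwin = 0.01701 / 0.02572 = 0.6614
β_Jessop = 0.04833 / 0.02572 = 1.8791
β_Orrin = 0.02200 / 0.02572 = 0.8554
β_P = Σ w_i β_i = 0.21×0.9988 + 0.16×0.9390 + 0.22×0.6614 + 0.23×1.8791 + 0.18×0.8554 = 1.0917
E(R_P) = R_f + β_P × MRP = 4.1% + 1.0917 × 4.6% = 9.12%

9.12%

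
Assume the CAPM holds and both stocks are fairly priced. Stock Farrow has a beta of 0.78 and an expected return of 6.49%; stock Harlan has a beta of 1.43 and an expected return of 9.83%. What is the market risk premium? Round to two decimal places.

5.14%

Both satisfy E(R) = R_f + β·MRP, so the slope of the SML is
MRP = (9.83% − 6.49%) / (1.43 − 0.78) = 3.34% / 0.65 = 5.1385%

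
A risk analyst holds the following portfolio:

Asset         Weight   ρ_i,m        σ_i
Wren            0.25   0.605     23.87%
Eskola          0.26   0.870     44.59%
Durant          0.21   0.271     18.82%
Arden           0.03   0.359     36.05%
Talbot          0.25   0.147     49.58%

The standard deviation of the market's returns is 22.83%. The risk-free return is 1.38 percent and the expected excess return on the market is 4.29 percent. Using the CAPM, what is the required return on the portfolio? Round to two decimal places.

β_Wren = 0.605 × 23.87% / 22.83% = 0.6326
β_Eskola = 0.870 × 44.59% / 22.83% = 1.6992
β_Durant = 0.271 × 18.82% / 22.83% = 0.2234
β_Arden = 0.359 × 36.05% / 22.83% = 0.5669
β_Talbot = 0.147 × 49.58% / 22.83% = 0.3192
β_P = Σ w_i β_i = 0.25×0.6326 + 0.26×1.6992 + 0.21×0.2234 + 0.03×0.5669 + 0.25×0.3192 = 0.7437
E(R_P) = R_f + β_P × MRP = 1.38% + 0.7437 × 4.29% = 4.57%

4.57%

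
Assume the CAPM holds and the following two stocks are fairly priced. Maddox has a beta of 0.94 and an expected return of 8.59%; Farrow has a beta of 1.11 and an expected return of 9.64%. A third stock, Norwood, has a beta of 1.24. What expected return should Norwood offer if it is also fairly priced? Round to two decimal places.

MRP (SML slope) = (9.64% − 8.59%) / (1.11 − 0.94) = 1.05% / 0.17 = 6.1765%
R_f (intercept) = 8.59% − 0.94 × 6.1765% = 2.7841%
E(R_Norwood) = R_f + β × MRP = 2.7841% + 1.24 × 6.1765% = 10.44%

10.44%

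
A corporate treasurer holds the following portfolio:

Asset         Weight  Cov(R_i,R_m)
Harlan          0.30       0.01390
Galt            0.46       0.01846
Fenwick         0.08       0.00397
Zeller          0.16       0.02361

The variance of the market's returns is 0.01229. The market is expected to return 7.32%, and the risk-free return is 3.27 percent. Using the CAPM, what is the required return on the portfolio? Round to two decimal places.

8.79%

β_Harlan = 0.01390 / 0.01229 = 1.1310
β_Galt = 0.01846 / 0.01229 = 1.5020
β_Fenwick = 0.00397 / 0.01229 = 0.3230
β_Zeller = 0.02361 / 0.01229 = 1.9211
β_P = Σ w_i β_i = 0.30×1.1310 + 0.46×1.5020 + 0.08×0.3230 + 0.16×1.9211 = 1.3634
MRP = 7.32% − 3.27% = 4.05%
E(R_P) = R_f + β_P × MRP = 3.27% + 1.3634 × 4.05% = 8.79%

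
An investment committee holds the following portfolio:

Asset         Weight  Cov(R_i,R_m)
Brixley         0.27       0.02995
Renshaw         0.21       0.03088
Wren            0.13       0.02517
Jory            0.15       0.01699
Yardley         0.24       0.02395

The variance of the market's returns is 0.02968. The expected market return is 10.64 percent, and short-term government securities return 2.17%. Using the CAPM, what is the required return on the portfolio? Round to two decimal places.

9.63%

β_Brixley = 0.02995 / 0.02968 = 1.0091
β_Renshaw = 0.03088 / 0.02968 = 1.0404
β_Wren = 0.02517 / 0.02968 = 0.8480
β_Jory = 0.01699 / 0.02968 = 0.5724
β_Yardley = 0.02395 / 0.02968 = 0.8069
β_P = Σ w_i β_i = 0.27×1.0091 + 0.21×1.0404 + 0.13×0.8480 + 0.15×0.5724 + 0.24×0.8069 = 0.8807
MRP = 10.64% − 2.17% = 8.47%
E(R_P) = R_f + β_P × MRP = 2.17% + 0.8807 × 8.47% = 9.63%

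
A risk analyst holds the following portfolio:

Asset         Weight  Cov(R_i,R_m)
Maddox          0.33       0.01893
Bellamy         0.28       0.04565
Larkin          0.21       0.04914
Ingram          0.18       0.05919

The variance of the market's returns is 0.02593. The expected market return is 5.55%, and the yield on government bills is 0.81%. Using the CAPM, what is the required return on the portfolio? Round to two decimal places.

β_Maddox = 0.01893 / 0.02593 = 0.7300
β_Bellamy = 0.04565 / 0.02593 = 1.7605
β_Larkin = 0.04914 / 0.02593 = 1.8951
β_Ingram = 0.05919 / 0.02593 = 2.2827
β_P = Σ w_i β_i = 0.33×0.7300 + 0.28×1.7605 + 0.21×1.8951 + 0.18×2.2827 = 1.5427
MRP = 5.55% − 0.81% = 4.74%
E(R_P) = R_f + β_P × MRP = 0.81% + 1.5427 × 4.74% = 8.12%

8.12%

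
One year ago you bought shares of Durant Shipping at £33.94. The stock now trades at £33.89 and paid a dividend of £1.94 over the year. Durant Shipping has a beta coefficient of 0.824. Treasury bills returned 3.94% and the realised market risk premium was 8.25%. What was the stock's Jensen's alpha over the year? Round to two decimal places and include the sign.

Realised HPR = (P1 + D1 − P0) / P0 = (33.89 + 1.94 − 33.94) / 33.94 = 1.89 / 33.94 = 5.5687%
CAPM required = R_f + β·MRP = 3.94% + 0.824 × 8.25% = 10.73800%
α = realised − required = 5.5687% − 10.73800% = -5.17%

-5.17%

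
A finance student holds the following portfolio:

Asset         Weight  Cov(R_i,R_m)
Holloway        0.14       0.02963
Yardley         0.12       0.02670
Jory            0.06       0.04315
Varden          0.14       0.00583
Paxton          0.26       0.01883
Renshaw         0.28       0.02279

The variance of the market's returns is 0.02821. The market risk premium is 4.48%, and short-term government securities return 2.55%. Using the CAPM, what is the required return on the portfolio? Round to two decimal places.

6.05%

β_Holloway = 0.02963 / 0.02821 = 1.0503
β_Yardley = 0.02670 / 0.02821 = 0.9465
β_Jory = 0.04315 / 0.02821 = 1.5296
β_Varden = 0.00583 / 0.02821 = 0.2067
β_Paxton = 0.01883 / 0.02821 = 0.6675
β_Renshaw = 0.02279 / 0.02821 = 0.8079
β_P = Σ w_i β_i = 0.14×1.0503 + 0.12×0.9465 + 0.06×1.5296 + 0.14×0.2067 + 0.26×0.6675 + 0.28×0.8079 = 0.7811
E(R_P) = R_f + β_P × MRP = 2.55% + 0.7811 × 4.48% = 6.05%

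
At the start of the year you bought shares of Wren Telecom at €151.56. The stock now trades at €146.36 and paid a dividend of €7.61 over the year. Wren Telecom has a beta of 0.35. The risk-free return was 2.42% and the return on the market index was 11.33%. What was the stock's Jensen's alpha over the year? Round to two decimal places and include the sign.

Realised HPR = (P1 + D1 − P0) / P0 = (146.36 + 7.61 − 151.56) / 151.56 = 2.41 / 151.56 = 1.5901%
MRP = 11.33% − 2.42% = 8.91%
CAPM required = R_f + β·MRP = 2.42% + 0.35 × 8.91% = 5.5385%
α = realised − required = 1.5901% − 5.5385% = -3.95%

-3.95%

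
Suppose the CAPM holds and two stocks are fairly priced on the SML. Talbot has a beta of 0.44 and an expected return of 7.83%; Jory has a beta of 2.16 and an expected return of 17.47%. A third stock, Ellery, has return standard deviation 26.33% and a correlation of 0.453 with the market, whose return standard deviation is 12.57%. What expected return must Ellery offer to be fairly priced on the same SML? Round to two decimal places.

10.68%

MRP = (17.47% − 7.83%) / (2.16 − 0.44) = 5.6047%
R_f = 7.83% − 0.44 × 5.6047% = 5.3639%
β_Ellery = ρ·σ_i/σ_m = 0.453 × 26.33 / 12.57 = 0.9489
E(R_Ellery) = R_f + β × MRP = 5.3639% + 0.9489 × 5.6047% = 10.68%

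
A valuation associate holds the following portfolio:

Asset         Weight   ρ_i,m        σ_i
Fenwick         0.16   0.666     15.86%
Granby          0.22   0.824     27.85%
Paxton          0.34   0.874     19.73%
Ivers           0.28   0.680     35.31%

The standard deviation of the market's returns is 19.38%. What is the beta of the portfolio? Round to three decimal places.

β_Fenwick = 0.666 × 15.86% / 19.38% = 0.5450
β_Granby = 0.824 × 27.85% / 19.38% = 1.1841
β_Paxton = 0.874 × 19.73% / 19.38% = 0.8898
β_Ivers = 0.680 × 35.31% / 19.38% = 1.2389
β_P = Σ w_i β_i = 0.16×0.5450 + 0.22×1.1841 + 0.34×0.8898 + 0.28×1.2389 = 0.9971

0.997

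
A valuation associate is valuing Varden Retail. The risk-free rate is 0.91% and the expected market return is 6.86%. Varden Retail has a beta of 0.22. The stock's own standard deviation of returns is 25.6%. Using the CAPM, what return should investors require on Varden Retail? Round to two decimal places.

2.22%

Market risk premium = E(R_m) − R_f = 6.86% − 0.91% = 5.95%
E(R) = R_f + β × MRP = 0.91% + 0.22 × 5.95% = 2.22%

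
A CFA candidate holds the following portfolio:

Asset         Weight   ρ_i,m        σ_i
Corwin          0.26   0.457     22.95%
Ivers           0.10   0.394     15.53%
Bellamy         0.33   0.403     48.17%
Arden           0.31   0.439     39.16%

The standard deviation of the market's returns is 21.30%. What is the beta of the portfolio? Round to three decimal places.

β_Corwin = 0.457 × 22.95% / 21.30% = 0.4924
β_Ivers = 0.394 × 15.53% / 21.30% = 0.2873
β_Bellamy = 0.403 × 48.17% / 21.30% = 0.9114
β_Arden = 0.439 × 39.16% / 21.30% = 0.8071
β_P = Σ w_i β_i = 0.26×0.4924 + 0.10×0.2873 + 0.33×0.9114 + 0.31×0.8071 = 0.7077

0.708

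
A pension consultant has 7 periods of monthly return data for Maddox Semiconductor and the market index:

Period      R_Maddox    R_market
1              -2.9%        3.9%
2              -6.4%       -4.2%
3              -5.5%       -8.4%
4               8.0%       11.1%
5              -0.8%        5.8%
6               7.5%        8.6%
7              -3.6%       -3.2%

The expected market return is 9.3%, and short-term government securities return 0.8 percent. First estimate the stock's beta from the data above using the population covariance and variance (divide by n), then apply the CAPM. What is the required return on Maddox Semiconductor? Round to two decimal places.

6.92%

Mean R_i = (-2.9 − 6.4 − 5.5 + 8.0 − 0.8 + 7.5 − 3.6) / 7 = -0.5286%
Mean R_m = (3.9 − 4.2 − 8.4 + 11.1 + 5.8 + 8.6 − 3.2) / 7 = 1.9429%
Σ(R_i − R̄_i)(R_m − R̄_m) = 229.1386  ⇒  Cov = 229.1386 / 7 = 32.7341
Σ(R_m − R̄_m)² = 318.0371  ⇒  Var(R_m) = 318.0371 / 7 = 45.4339
β = Cov / Var(R_m) = 32.7341 / 45.4339 = 0.7205
MRP = 9.3% − 0.8% = 8.50%
E(R) = R_f + β × MRP = 0.8% + 0.7205 × 8.5% = 6.92%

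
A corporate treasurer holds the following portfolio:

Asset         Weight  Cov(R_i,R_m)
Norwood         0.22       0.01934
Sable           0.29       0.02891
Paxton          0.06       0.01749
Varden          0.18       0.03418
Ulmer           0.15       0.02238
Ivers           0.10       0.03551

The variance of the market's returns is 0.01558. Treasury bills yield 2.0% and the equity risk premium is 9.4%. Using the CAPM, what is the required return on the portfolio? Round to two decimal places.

18.14%

β_Norwood = 0.01934 / 0.01558 = 1.2413
β_Sable = 0.02891 / 0.01558 = 1.8556
β_Paxton = 0.01749 / 0.01558 = 1.1226
β_Varden = 0.03418 / 0.01558 = 2.1938
β_Ulmer = 0.02238 / 0.01558 = 1.4365
β_Ivers = 0.03551 / 0.01558 = 2.2792
β_P = Σ w_i β_i = 0.22×1.2413 + 0.29×1.8556 + 0.06×1.1226 + 0.18×2.1938 + 0.15×1.4365 + 0.10×2.2792 = 1.7168
E(R_P) = R_f + β_P × MRP = 2.0% + 1.7168 × 9.4% = 18.14%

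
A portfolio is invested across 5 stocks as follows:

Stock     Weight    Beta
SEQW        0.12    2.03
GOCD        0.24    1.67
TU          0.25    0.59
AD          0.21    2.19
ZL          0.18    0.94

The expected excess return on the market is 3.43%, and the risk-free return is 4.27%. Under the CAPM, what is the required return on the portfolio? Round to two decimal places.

β_P = Σ w_i β_i = 0.12×2.03 + 0.24×1.67 + 0.25×0.59 + 0.21×2.19 + 0.18×0.94 = 1.4210
E(R_P) = R_f + β_P × MRP = 4.27% + 1.4210 × 3.43% = 9.14%

9.14%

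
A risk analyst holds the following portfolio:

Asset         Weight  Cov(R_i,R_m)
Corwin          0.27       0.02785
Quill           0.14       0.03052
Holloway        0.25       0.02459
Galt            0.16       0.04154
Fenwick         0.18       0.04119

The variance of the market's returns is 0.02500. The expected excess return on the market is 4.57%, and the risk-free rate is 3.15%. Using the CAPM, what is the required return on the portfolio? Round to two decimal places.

9.00%

β_Corwin = 0.02785 / 0.02500 = 1.1140
β_Quill = 0.03052 / 0.02500 = 1.2208
β_Holloway = 0.02459 / 0.02500 = 0.9836
β_Galt = 0.04154 / 0.02500 = 1.6616
β_Fenwick = 0.04119 / 0.02500 = 1.6476
β_P = Σ w_i β_i = 0.27×1.1140 + 0.14×1.2208 + 0.25×0.9836 + 0.16×1.6616 + 0.18×1.6476 = 1.2800
E(R_P) = R_f + β_P × MRP = 3.15% + 1.2800 × 4.57% = 9.00%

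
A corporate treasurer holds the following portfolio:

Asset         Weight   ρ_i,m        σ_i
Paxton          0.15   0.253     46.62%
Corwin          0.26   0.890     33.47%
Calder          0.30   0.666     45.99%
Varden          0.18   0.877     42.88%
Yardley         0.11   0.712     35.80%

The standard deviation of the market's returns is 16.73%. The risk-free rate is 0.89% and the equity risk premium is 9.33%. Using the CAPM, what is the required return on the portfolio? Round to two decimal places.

16.66%

β_Paxton = 0.253 × 46.62% / 16.73% = 0.7050
β_Corwin = 0.890 × 33.47% / 16.73% = 1.7805
β_Calder = 0.666 × 45.99% / 16.73% = 1.8308
β_Varden = 0.877 × 42.88% / 16.73% = 2.2478
β_Yardley = 0.712 × 35.80% / 16.73% = 1.5236
β_P = Σ w_i β_i = 0.15×0.7050 + 0.26×1.7805 + 0.30×1.8308 + 0.18×2.2478 + 0.11×1.5236 = 1.6901
E(R_P) = R_f + β_P × MRP = 0.89% + 1.6901 × 9.33% = 16.66%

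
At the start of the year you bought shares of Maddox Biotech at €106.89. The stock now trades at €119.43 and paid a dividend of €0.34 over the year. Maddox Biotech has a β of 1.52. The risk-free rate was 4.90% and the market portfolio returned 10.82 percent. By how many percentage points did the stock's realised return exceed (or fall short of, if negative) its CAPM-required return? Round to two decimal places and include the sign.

Realised HPR = (P1 + D1 − P0) / P0 = (119.43 + 0.34 − 106.89) / 106.89 = 12.88 / 106.89 = 12.0498%
MRP = 10.82% − 4.90% = 5.92%
CAPM required = R_f + β·MRP = 4.90% + 1.52 × 5.92% = 13.8984%
α = realised − required = 12.0498% − 13.8984% = -1.85%

-1.85%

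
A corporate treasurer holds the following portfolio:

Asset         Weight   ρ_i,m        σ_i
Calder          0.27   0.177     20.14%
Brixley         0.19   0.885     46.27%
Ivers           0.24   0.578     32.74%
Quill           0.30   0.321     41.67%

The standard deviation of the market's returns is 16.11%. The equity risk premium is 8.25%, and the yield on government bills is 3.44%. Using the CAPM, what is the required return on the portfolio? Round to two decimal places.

β_Calder = 0.177 × 20.14% / 16.11% = 0.2213
β_Brixley = 0.885 × 46.27% / 16.11% = 2.5418
β_Ivers = 0.578 × 32.74% / 16.11% = 1.1747
β_Quill = 0.321 × 41.67% / 16.11% = 0.8303
β_P = Σ w_i β_i = 0.27×0.2213 + 0.19×2.5418 + 0.24×1.1747 + 0.30×0.8303 = 1.0737
E(R_P) = R_f + β_P × MRP = 3.44% + 1.0737 × 8.25% = 12.30%

12.30%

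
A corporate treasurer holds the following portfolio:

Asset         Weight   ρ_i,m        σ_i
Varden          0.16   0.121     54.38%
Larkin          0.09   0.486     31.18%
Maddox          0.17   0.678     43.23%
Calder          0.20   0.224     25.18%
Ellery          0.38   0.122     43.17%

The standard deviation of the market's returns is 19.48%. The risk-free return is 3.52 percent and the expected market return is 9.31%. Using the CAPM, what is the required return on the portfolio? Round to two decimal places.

β_Varden = 0.121 × 54.38% / 19.48% = 0.3378
β_Larkin = 0.486 × 31.18% / 19.48% = 0.7779
β_Maddox = 0.678 × 43.23% / 19.48% = 1.5046
β_Calder = 0.224 × 25.18% / 19.48% = 0.2895
β_Ellery = 0.122 × 43.17% / 19.48% = 0.2704
β_P = Σ w_i β_i = 0.16×0.3378 + 0.09×0.7779 + 0.17×1.5046 + 0.20×0.2895 + 0.38×0.2704 = 0.5405
MRP = 9.31% − 3.52% = 5.79%
E(R_P) = R_f + β_P × MRP = 3.52% + 0.5405 × 5.79% = 6.65%

6.65%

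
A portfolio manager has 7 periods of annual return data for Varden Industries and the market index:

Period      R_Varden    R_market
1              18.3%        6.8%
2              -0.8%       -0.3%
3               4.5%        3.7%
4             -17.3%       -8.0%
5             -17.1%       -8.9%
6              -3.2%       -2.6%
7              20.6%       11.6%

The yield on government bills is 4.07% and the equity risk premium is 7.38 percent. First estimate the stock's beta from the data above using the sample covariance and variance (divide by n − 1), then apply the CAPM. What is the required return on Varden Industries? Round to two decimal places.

Mean R_i = (18.3 − 0.8 + 4.5 − 17.3 − 17.1 − 3.2 + 20.6) / 7 = 0.7143%
Mean R_m = (6.8 − 0.3 + 3.7 − 8.0 − 8.9 − 2.6 + 11.6) / 7 = 0.3286%
Σ(R_i − R̄_i)(R_m − R̄_m) = 677.5571  ⇒  Cov = 677.5571 / 6 = 112.9262
Σ(R_m − R̄_m)² = 343.7943  ⇒  Var(R_m) = 343.7943 / 6 = 57.2991
β = Cov / Var(R_m) = 112.9262 / 57.2991 = 1.9708
E(R) = R_f + β × MRP = 4.07% + 1.9708 × 7.38% = 18.61%

18.61%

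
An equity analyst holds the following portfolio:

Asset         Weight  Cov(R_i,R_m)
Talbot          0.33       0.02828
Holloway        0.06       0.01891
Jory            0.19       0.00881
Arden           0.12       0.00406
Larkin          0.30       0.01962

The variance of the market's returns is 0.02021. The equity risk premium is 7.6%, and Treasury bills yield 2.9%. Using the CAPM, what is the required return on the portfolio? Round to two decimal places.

9.86%

β_Talbot = 0.02828 / 0.02021 = 1.3993
β_Holloway = 0.01891 / 0.02021 = 0.9357
β_Jory = 0.00881 / 0.02021 = 0.4359
β_Arden = 0.00406 / 0.02021 = 0.2009
β_Larkin = 0.01962 / 0.02021 = 0.9708
β_P = Σ w_i β_i = 0.33×1.3993 + 0.06×0.9357 + 0.19×0.4359 + 0.12×0.2009 + 0.30×0.9708 = 0.9161
E(R_P) = R_f + β_P × MRP = 2.9% + 0.9161 × 7.6% = 9.86%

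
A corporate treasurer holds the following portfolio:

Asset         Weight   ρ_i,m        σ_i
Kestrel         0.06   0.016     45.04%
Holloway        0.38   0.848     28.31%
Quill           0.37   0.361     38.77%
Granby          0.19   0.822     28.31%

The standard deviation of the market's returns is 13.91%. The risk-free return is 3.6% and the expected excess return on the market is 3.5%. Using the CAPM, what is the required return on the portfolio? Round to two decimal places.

β_Kestrel = 0.016 × 45.04% / 13.91% = 0.0518
β_Holloway = 0.848 × 28.31% / 13.91% = 1.7259
β_Quill = 0.361 × 38.77% / 13.91% = 1.0062
β_Granby = 0.822 × 28.31% / 13.91% = 1.6730
β_P = Σ w_i β_i = 0.06×0.0518 + 0.38×1.7259 + 0.37×1.0062 + 0.19×1.6730 = 1.3491
E(R_P) = R_f + β_P × MRP = 3.6% + 1.3491 × 3.5% = 8.32%

8.32%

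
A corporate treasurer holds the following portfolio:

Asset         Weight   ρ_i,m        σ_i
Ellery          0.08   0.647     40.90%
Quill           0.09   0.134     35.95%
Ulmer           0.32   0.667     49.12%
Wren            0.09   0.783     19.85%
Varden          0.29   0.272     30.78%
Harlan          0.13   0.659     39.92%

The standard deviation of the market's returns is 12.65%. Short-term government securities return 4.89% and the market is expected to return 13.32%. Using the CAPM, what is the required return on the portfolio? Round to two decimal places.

β_Ellery = 0.647 × 40.90% / 12.65% = 2.0919
β_Quill = 0.134 × 35.95% / 12.65% = 0.3808
β_Ulmer = 0.667 × 49.12% / 12.65% = 2.5900
β_Wren = 0.783 × 19.85% / 12.65% = 1.2287
β_Varden = 0.272 × 30.78% / 12.65% = 0.6618
β_Harlan = 0.659 × 39.92% / 12.65% = 2.0796
β_P = Σ w_i β_i = 0.08×2.0919 + 0.09×0.3808 + 0.32×2.5900 + 0.09×1.2287 + 0.29×0.6618 + 0.13×2.0796 = 1.6033
MRP = 13.32% − 4.89% = 8.43%
E(R_P) = R_f + β_P × MRP = 4.89% + 1.6033 × 8.43% = 18.41%

18.41%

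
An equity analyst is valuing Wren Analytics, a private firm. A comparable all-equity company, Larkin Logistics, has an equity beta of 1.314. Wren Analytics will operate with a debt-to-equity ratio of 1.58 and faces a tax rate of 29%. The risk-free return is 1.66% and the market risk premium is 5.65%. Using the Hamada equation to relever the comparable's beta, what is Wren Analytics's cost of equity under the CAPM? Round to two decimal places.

β_L = β_U × [1 + (1 − t)(D/E)] = 1.314 × [1 + (1 − 0.29) × 1.58]
    = 1.314 × [1 + 0.71 × 1.58] = 1.314 × 2.1218 = 2.7880
E(R) = R_f + β_L × MRP = 1.66% + 2.7880 × 5.65% = 17.41%

17.41%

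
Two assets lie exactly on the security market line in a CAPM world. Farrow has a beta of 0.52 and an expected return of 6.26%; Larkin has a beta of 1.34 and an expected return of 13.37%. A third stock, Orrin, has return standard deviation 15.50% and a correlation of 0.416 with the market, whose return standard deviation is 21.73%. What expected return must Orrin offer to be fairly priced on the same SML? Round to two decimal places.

MRP = (13.37% − 6.26%) / (1.34 − 0.52) = 8.6707%
R_f = 6.26% − 0.52 × 8.6707% = 1.7512%
β_Orrin = ρ·σ_i/σ_m = 0.416 × 15.50 / 21.73 = 0.2967
E(R_Orrin) = R_f + β × MRP = 1.7512% + 0.2967 × 8.6707% = 4.32%

4.32%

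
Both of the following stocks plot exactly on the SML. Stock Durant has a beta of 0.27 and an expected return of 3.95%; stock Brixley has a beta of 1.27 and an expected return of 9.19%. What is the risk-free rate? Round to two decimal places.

2.54%

Both satisfy E(R) = R_f + β·MRP, so the slope of the SML is
MRP = (9.19% − 3.95%) / (1.27 − 0.27) = 5.24% / 1.00 = 5.2400%
R_f = E(R_Durant) − β_Durant·MRP = 3.95% − 0.27 × 5.2400% = 2.5352%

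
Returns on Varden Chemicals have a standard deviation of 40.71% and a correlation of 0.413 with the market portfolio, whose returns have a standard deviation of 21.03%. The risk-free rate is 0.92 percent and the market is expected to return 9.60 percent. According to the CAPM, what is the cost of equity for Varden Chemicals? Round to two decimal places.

β = ρ × σ_i / σ_m = 0.413 × 40.71% / 21.03% = 0.7995
MRP = 9.60% − 0.92% = 8.68%
E(R) = 0.92% + 0.7995 × 8.68% = 7.86%

7.86%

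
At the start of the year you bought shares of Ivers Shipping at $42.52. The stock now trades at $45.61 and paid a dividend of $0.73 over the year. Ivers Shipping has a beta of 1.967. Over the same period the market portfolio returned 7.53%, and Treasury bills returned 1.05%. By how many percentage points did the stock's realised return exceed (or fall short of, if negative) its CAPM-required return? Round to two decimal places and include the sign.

-4.81%

Realised HPR = (P1 + D1 − P0) / P0 = (45.61 + 0.73 − 42.52) / 42.52 = 3.82 / 42.52 = 8.9840%
MRP = 7.53% − 1.05% = 6.48%
CAPM required = R_f + β·MRP = 1.05% + 1.967 × 6.48% = 13.79616%
α = realised − required = 8.9840% − 13.79616% = -4.81%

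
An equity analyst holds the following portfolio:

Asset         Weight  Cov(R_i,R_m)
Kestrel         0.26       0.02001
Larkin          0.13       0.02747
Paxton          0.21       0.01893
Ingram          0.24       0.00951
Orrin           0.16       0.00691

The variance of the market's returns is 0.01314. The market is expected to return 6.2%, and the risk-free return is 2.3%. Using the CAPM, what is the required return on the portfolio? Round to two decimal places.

β_Kestrel = 0.02001 / 0.01314 = 1.5228
β_Larkin = 0.02747 / 0.01314 = 2.0906
β_Paxton = 0.01893 / 0.01314 = 1.4406
β_Ingram = 0.00951 / 0.01314 = 0.7237
β_Orrin = 0.00691 / 0.01314 = 0.5259
β_P = Σ w_i β_i = 0.26×1.5228 + 0.13×2.0906 + 0.21×1.4406 + 0.24×0.7237 + 0.16×0.5259 = 1.2281
MRP = 6.2% − 2.3% = 3.90%
E(R_P) = R_f + β_P × MRP = 2.3% + 1.2281 × 3.9% = 7.09%

7.09%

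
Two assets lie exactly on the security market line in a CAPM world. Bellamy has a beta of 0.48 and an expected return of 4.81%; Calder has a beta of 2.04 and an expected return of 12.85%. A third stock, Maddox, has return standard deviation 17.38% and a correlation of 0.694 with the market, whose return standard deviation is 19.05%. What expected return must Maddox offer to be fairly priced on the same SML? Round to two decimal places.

5.60%

MRP = (12.85% − 4.81%) / (2.04 − 0.48) = 5.1538%
R_f = 4.81% − 0.48 × 5.1538% = 2.3362%
β_Maddox = ρ·σ_i/σ_m = 0.694 × 17.38 / 19.05 = 0.6332
E(R_Maddox) = R_f + β × MRP = 2.3362% + 0.6332 × 5.1538% = 5.60%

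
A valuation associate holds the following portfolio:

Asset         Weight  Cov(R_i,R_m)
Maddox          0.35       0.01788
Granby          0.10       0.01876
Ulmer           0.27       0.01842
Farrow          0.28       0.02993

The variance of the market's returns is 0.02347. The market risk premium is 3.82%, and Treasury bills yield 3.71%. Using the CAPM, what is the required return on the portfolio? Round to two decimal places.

7.21%

β_Maddox = 0.01788 / 0.02347 = 0.7618
β_Granby = 0.01876 / 0.02347 = 0.7993
β_Ulmer = 0.01842 / 0.02347 = 0.7848
β_Farrow = 0.02993 / 0.02347 = 1.2752
β_P = Σ w_i β_i = 0.35×0.7618 + 0.10×0.7993 + 0.27×0.7848 + 0.28×1.2752 = 0.9155
E(R_P) = R_f + β_P × MRP = 3.71% + 0.9155 × 3.82% = 7.21%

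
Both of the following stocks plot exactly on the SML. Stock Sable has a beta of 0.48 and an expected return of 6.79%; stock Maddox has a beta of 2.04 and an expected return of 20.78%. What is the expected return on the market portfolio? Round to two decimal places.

Both satisfy E(R) = R_f + β·MRP, so the slope of the SML is
MRP = (20.78% − 6.79%) / (2.04 − 0.48) = 13.99% / 1.56 = 8.9679%
R_f = E(R_Sable) − β_Sable·MRP = 6.79% − 0.48 × 8.9679% = 2.4854%
E(R_m) = R_f + MRP = 2.4854% + 8.9679% = 11.45%

11.45%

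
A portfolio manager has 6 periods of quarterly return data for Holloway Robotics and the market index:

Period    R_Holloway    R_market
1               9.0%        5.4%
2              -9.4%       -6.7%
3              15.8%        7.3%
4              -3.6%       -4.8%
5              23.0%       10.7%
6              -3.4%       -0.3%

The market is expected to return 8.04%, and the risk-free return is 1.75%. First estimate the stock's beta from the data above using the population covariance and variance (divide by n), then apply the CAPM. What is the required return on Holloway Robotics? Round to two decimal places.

12.92%

Mean R_i = (9.0 − 9.4 + 15.8 − 3.6 + 23.0 − 3.4) / 6 = 5.2333%
Mean R_m = (5.4 − 6.7 + 7.3 − 4.8 + 10.7 − 0.3) / 6 = 1.9333%
Σ(R_i − R̄_i)(R_m − R̄_m) = 430.6133  ⇒  Cov = 430.6133 / 6 = 71.7689
Σ(R_m − R̄_m)² = 242.5333  ⇒  Var(R_m) = 242.5333 / 6 = 40.4222
β = Cov / Var(R_m) = 71.7689 / 40.4222 = 1.7755
MRP = 8.04% − 1.75% = 6.29%
E(R) = R_f + β × MRP = 1.75% + 1.7755 × 6.29% = 12.92%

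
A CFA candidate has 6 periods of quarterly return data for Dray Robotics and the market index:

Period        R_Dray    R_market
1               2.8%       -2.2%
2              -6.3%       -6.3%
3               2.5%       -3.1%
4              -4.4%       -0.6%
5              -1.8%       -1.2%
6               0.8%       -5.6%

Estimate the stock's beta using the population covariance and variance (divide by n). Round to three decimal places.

Mean R_i = (2.8 − 6.3 + 2.5 − 4.4 − 1.8 + 0.8) / 6 = -1.0667%
Mean R_m = (-2.2 − 6.3 − 3.1 − 0.6 − 1.2 − 5.6) / 6 = -3.1667%
Σ(R_i − R̄_i)(R_m − R̄_m) = 5.8333  ⇒  Cov = 5.8333 / 6 = 0.9722
Σ(R_m − R̄_m)² = 27.1333  ⇒  Var(R_m) = 27.1333 / 6 = 4.5222
β = Cov / Var(R_m) = 0.9722 / 4.5222 = 0.2150

0.215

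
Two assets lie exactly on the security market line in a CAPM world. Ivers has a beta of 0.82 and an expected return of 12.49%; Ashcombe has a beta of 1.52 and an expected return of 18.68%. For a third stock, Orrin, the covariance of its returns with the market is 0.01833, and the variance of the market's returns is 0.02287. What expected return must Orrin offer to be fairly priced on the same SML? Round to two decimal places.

MRP = (18.68% − 12.49%) / (1.52 − 0.82) = 8.8429%
R_f = 12.49% − 0.82 × 8.8429% = 5.2388%
β_Orrin = Cov / Var(R_m) = 0.01833 / 0.02287 = 0.8015
E(R_Orrin) = R_f + β × MRP = 5.2388% + 0.8015 × 8.8429% = 12.33%

12.33%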